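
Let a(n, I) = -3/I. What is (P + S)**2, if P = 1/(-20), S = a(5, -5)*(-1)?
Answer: 169/400 ≈ 0.42250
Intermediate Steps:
S = -3/5 (S = -3/(-5)*(-1) = -3*(-1/5)*(-1) = (3/5)*(-1) = -3/5 ≈ -0.60000)
P = -1/20 ≈ -0.050000
(P + S)**2 = (-1/20 - 3/5)**2 = (-13/20)**2 = 169/400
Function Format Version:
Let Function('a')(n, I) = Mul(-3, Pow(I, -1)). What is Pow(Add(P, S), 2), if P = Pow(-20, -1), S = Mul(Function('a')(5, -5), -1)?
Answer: Rational(169, 400) ≈ 0.42250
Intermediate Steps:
S = Rational(-3, 5) (S = Mul(Mul(-3, Pow(-5, -1)), -1) = Mul(Mul(-3, Rational(-1, 5)), -1) = Mul(Rational(3, 5), -1) = Rational(-3, 5) ≈ -0.60000)
P = Rational(-1, 20) ≈ -0.050000
Pow(Add(P, S), 2) = Pow(Add(Rational(-1, 20), Rational(-3, 5)), 2) = Pow(Rational(-13, 20), 2) = Rational(169, 400)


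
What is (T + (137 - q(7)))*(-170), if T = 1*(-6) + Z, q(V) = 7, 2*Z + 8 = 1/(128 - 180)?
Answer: -1060715/52 ≈ -20398.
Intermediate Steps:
Z = -417/104 (Z = -4 + 1/(2*(128 - 180)) = -4 + (½)/(-52) = -4 + (½)*(-1/52) = -4 - 1/104 = -417/104 ≈ -4.0096)
T = -1041/104 (T = 1*(-6) - 417/104 = -6 - 417/104 = -1041/104 ≈ -10.010)
(T + (137 - q(7)))*(-170) = (-1041/104 + (137 - 1*7))*(-170) = (-1041/104 + (137 - 7))*(-170) = (-1041/104 + 130)*(-170) = (12479/104)*(-170) = -1060715/52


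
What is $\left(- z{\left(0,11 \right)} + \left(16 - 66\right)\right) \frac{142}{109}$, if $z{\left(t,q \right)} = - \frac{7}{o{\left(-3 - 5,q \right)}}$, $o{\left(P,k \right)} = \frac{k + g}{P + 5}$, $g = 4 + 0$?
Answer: $- \frac{36494}{545} \approx -66.961$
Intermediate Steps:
$g = 4$
$o{\left(P,k \right)} = \frac{4 + k}{5 + P}$ ($o{\left(P,k \right)} = \frac{k + 4}{P + 5} = \frac{4 + k}{5 + P}$)
$z{\left(t,q \right)} = - \frac{7}{- \frac{4}{3} - \frac{q}{3}}$ ($z{\left(t,q \right)} = - \frac{7}{\frac{1}{5 - 8} \left(4 + q\right)} = - \frac{7}{\frac{1}{-3} \left(4 + q\right)} = - \frac{7}{\left(- \frac{1}{3}\right) \left(4 + q\right)} = - \frac{7}{- \frac{4}{3} - \frac{q}{3}}$)
$\left(- z{\left(0,11 \right)} + \left(16 - 66\right)\right) \frac{142}{109} = \left(- \frac{21}{4 + 11} + \left(16 - 66\right)\right) \frac{142}{109} = \left(- \frac{21}{15} - 50\right) 142 \cdot \frac{1}{109} = \left(- \frac{21}{15} - 50\right) \frac{142}{109} = \left(\left(-1\right) \frac{7}{5} - 50\right) \frac{142}{109} = \left(- \frac{7}{5} - 50\right) \frac{142}{109} = \left(- \frac{257}{5}\right) \frac{142}{109} = - \frac{36494}{545}$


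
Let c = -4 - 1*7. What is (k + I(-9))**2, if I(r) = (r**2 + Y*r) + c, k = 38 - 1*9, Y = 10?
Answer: 81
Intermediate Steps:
c = -11 (c = -4 - 7 = -11)
k = 29 (k = 38 - 9 = 29)
I(r) = -11 + r**2 + 10*r (I(r) = (r**2 + 10*r) - 11 = -11 + r**2 + 10*r)
(k + I(-9))**2 = (29 + (-11 + (-9)**2 + 10*(-9)))**2 = (29 + (-11 + 81 - 90))**2 = (29 - 20)**2 = 9**2 = 81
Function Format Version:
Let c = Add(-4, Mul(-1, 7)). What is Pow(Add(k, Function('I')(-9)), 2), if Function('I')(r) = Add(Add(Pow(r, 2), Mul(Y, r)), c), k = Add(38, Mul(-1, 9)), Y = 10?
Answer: 81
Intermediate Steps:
c = -11 (c = Add(-4, -7) = -11)
k = 29 (k = Add(38, -9) = 29)
Function('I')(r) = Add(-11, Pow(r, 2), Mul(10, r)) (Function('I')(r) = Add(Add(Pow(r, 2), Mul(10, r)), -11) = Add(-11, Pow(r, 2), Mul(10, r)))
Pow(Add(k, Function('I')(-9)), 2) = Pow(Add(29, Add(-11, Pow(-9, 2), Mul(10, -9))), 2) = Pow(Add(29, Add(-11, 81, -90)), 2) = Pow(Add(29, -20), 2) = Pow(9, 2) = 81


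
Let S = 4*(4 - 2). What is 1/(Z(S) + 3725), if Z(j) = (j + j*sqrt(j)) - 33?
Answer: 925/3422372 - sqrt(2)/855593 ≈ 0.00026863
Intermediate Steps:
S = 8 (S = 4*2 = 8)
Z(j) = -33 + j + j**(3/2) (Z(j) = (j + j**(3/2)) - 33 = -33 + j + j**(3/2))
1/(Z(S) + 3725) = 1/((-33 + 8 + 8**(3/2)) + 3725) = 1/((-33 + 8 + 16*sqrt(2)) + 3725) = 1/((-25 + 16*sqrt(2)) + 3725) = 1/(3700 + 16*sqrt(2))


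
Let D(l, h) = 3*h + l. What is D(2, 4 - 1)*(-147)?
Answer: -1617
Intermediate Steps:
D(l, h) = l + 3*h
D(2, 4 - 1)*(-147) = (2 + 3*(4 - 1))*(-147) = (2 + 3*3)*(-147) = (2 + 9)*(-147) = 11*(-147) = -1617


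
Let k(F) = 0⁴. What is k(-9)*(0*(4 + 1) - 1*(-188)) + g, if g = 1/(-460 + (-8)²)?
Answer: -1/396 ≈ -0.0025253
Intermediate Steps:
k(F) = 0
g = -1/396 (g = 1/(-460 + 64) = 1/(-396) = -1/396 ≈ -0.0025253)
k(-9)*(0*(4 + 1) - 1*(-188)) + g = 0*(0*(4 + 1) - 1*(-188)) - 1/396 = 0*(0*5 + 188) - 1/396 = 0*(0 + 188) - 1/396 = 0*188 - 1/396 = 0 - 1/396 = -1/396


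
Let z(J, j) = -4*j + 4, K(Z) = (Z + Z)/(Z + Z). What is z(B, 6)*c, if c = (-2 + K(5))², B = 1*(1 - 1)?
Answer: -20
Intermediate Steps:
B = 0 (B = 1*0 = 0)
K(Z) = 1 (K(Z) = (2*Z)/((2*Z)) = (2*Z)*(1/(2*Z)) = 1)
z(J, j) = 4 - 4*j
c = 1 (c = (-2 + 1)² = (-1)² = 1)
z(B, 6)*c = (4 - 4*6)*1 = (4 - 24)*1 = -20*1 = -20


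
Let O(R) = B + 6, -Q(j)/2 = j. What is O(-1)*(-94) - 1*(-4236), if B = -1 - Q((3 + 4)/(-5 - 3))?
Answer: 7861/2 ≈ 3930.5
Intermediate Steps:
Q(j) = -2*j
B = -11/4 (B = -1 - (-2)*(3 + 4)/(-5 - 3) = -1 - (-2)*7/(-8) = -1 - (-2)*7*(-⅛) = -1 - (-2)*(-7)/8 = -1 - 1*7/4 = -1 - 7/4 = -11/4 ≈ -2.7500)
O(R) = 13/4 (O(R) = -11/4 + 6 = 13/4)
O(-1)*(-94) - 1*(-4236) = (13/4)*(-94) - 1*(-4236) = -611/2 + 4236 = 7861/2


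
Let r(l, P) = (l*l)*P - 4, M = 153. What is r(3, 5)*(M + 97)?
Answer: 10250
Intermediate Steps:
r(l, P) = -4 + P*l² (r(l, P) = l²*P - 4 = P*l² - 4 = -4 + P*l²)
r(3, 5)*(M + 97) = (-4 + 5*3²)*(153 + 97) = (-4 + 5*9)*250 = (-4 + 45)*250 = 41*250 = 10250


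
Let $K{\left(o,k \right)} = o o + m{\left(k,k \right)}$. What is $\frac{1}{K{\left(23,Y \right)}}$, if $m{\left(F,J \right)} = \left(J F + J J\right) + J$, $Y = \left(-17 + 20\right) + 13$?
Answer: $\frac{1}{1057} \approx 0.00094607$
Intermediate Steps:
$Y = 16$ ($Y = 3 + 13 = 16$)
$m{\left(F,J \right)} = J + J^{2} + F J$ ($m{\left(F,J \right)} = \left(F J + J^{2}\right) + J = \left(J^{2} + F J\right) + J = J + J^{2} + F J$)
$K{\left(o,k \right)} = o^{2} + k \left(1 + 2 k\right)$ ($K{\left(o,k \right)} = o o + k \left(1 + k + k\right) = o^{2} + k \left(1 + 2 k\right)$)
$\frac{1}{K{\left(23,Y \right)}} = \frac{1}{23^{2} + 16 \left(1 + 2 \cdot 16\right)} = \frac{1}{529 + 16 \left(1 + 32\right)} = \frac{1}{529 + 16 \cdot 33} = \frac{1}{529 + 528} = \frac{1}{1057}$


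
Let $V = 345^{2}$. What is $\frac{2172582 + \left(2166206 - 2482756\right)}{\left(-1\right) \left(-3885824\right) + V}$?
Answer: $\frac{1856032}{4004849} \approx 0.46345$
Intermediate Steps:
$V = 119025$
$\frac{2172582 + \left(2166206 - 2482756\right)}{\left(-1\right) \left(-3885824\right) + V} = \frac{2172582 + \left(2166206 - 2482756\right)}{\left(-1\right) \left(-3885824\right) + 119025} = \frac{2172582 + \left(2166206 - 2482756\right)}{3885824 + 119025} = \frac{2172582 - 316550}{4004849} = 1856032 \cdot \frac{1}{4004849} = \frac{1856032}{4004849}$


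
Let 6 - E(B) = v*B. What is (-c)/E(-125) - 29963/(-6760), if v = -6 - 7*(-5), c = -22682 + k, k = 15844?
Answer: 155020533/24545560 ≈ 6.3156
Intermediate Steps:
c = -6838 (c = -22682 + 15844 = -6838)
v = 29 (v = -6 + 35 = 29)
E(B) = 6 - 29*B
(-c)/E(-125) - 29963/(-6760) = (-1*(-6838))/(6 - 29*(-125)) - 29963/(-6760) = 6838/(6 + 3625) - 29963*(-1/6760) = 6838/3631 + 29963/6760 = 155020533/24545560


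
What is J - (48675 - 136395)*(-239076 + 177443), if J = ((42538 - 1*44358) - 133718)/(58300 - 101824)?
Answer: -9050391871027/1674 ≈ -5.4064e+9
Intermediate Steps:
J = 5213/1674 (J = ((42538 - 44358) - 133718)/(-43524) = (-1820 - 133718)*(-1/43524) = -135538*(-1/43524) = 5213/1674 ≈ 3.1141)
J - (48675 - 136395)*(-239076 + 177443) = 5213/1674 - (48675 - 136395)*(-239076 + 177443) = 5213/1674 - (-87720)*(-61633) = 5213/1674 - 1*5406446760 = 5213/1674 - 5406446760 = -9050391871027/1674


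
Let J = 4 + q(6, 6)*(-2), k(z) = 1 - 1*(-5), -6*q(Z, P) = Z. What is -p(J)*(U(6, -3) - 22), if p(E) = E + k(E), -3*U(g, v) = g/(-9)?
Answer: 784/3 ≈ 261.33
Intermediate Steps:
q(Z, P) = -Z/6
k(z) = 6 (k(z) = 1 + 5 = 6)
U(g, v) = g/27 (U(g, v) = -g/(3*(-9)) = -g*(-1)/(3*9) = -(-1)*g/27 = g/27)
J = 6 (J = 4 - 1/6*6*(-2) = 4 - 1*(-2) = 4 + 2 = 6)
p(E) = 6 + E (p(E) = E + 6 = 6 + E)
-p(J)*(U(6, -3) - 22) = -(6 + 6)*((1/27)*6 - 22) = -12*(2/9 - 22) = -12*(-196)/9 = -1*(-784/3) = 784/3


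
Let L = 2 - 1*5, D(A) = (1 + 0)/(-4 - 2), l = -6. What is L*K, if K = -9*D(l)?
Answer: -9/2 ≈ -4.5000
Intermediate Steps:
D(A) = -⅙ (D(A) = 1/(-6) = 1*(-⅙) = -⅙)
K = 3/2 (K = -9*(-⅙) = 3/2 ≈ 1.5000)
L = -3 (L = 2 - 5 = -3)
L*K = -3*3/2 = -9/2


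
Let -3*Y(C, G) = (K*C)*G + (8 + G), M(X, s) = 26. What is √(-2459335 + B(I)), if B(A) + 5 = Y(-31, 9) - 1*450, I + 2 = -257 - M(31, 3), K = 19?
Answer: I*√22122258/3 ≈ 1567.8*I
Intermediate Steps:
I = -285 (I = -2 + (-257 - 1*26) = -2 + (-257 - 26) = -2 - 283 = -285)
Y(C, G) = -8/3 - G/3 - 19*C*G/3 (Y(C, G) = -((19*C)*G + (8 + G))/3 = -(19*C*G + (8 + G))/3 = -(8 + G + 19*C*G)/3 = -8/3 - G/3 - 19*C*G/3)
B(A) = 3919/3 (B(A) = -5 + ((-8/3 - ⅓*9 - 19/3*(-31)*9) - 1*450) = -5 + ((-8/3 - 3 + 1767) - 450) = -5 + (5284/3 - 450) = -5 + 3934/3 = 3919/3)
√(-2459335 + B(I)) = √(-2459335 + 3919/3) = √(-7374086/3) = I*√22122258/3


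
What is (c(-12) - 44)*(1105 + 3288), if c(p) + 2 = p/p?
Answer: -197685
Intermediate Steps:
c(p) = -1 (c(p) = -2 + p/p = -2 + 1 = -1)
(c(-12) - 44)*(1105 + 3288) = (-1 - 44)*(1105 + 3288) = -45*4393 = -197685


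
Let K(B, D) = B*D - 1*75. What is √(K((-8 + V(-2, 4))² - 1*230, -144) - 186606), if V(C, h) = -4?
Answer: I*√174297 ≈ 417.49*I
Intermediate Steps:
K(B, D) = -75 + B*D (K(B, D) = B*D - 75 = -75 + B*D)
√(K((-8 + V(-2, 4))² - 1*230, -144) - 186606) = √((-75 + ((-8 - 4)² - 1*230)*(-144)) - 186606) = √((-75 + ((-12)² - 230)*(-144)) - 186606) = √((-75 + (144 - 230)*(-144)) - 186606) = √((-75 - 86*(-144)) - 186606) = √((-75 + 12384) - 186606) = √(12309 - 186606) = √(-174297) = I*√174297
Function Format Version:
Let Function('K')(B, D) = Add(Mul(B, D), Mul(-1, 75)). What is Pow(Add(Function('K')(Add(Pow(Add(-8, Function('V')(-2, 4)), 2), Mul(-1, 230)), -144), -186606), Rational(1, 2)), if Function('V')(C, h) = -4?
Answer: Mul(I, Pow(174297, Rational(1, 2))) ≈ Mul(417.49, I)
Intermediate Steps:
Function('K')(B, D) = Add(-75, Mul(B, D)) (Function('K')(B, D) = Add(Mul(B, D), -75) = Add(-75, Mul(B, D)))
Pow(Add(Function('K')(Add(Pow(Add(-8, Function('V')(-2, 4)), 2), Mul(-1, 230)), -144), -186606), Rational(1, 2)) = Pow(Add(Add(-75, Mul(Add(Pow(Add(-8, -4), 2), Mul(-1, 230)), -144)), -186606), Rational(1, 2)) = Pow(Add(Add(-75, Mul(Add(Pow(-12, 2), -230), -144)), -186606), Rational(1, 2)) = Pow(Add(Add(-75, Mul(Add(144, -230), -144)), -186606), Rational(1, 2)) = Pow(Add(Add(-75, Mul(-86, -144)), -186606), Rational(1, 2)) = Pow(Add(Add(-75, 12384), -186606), Rational(1, 2)) = Pow(Add(12309, -186606), Rational(1, 2)) = Pow(-174297, Rational(1, 2)) = Mul(I, Pow(174297, Rational(1, 2)))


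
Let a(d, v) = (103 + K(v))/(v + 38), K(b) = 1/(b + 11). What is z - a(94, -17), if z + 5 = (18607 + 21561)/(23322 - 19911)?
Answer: 9971/5306 ≈ 1.8792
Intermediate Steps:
K(b) = 1/(11 + b)
z = 23113/3411 (z = -5 + (18607 + 21561)/(23322 - 19911) = -5 + 40168/3411 = 23113/3411 ≈ 6.7760)
a(d, v) = (103 + 1/(11 + v))/(38 + v) (a(d, v) = (103 + 1/(11 + v))/(v + 38) = (103 + 1/(11 + v))/(38 + v))
z - a(94, -17) = 23113/3411 - (1134 + 103*(-17))/((11 - 17)*(38 - 17)) = 23113/3411 - (1134 - 1751)/((-6)*21) = 23113/3411 - (-1)*(-617)/(6*21) = 23113/3411 - 1*617/126 = 23113/3411 - 617/126 = 9971/5306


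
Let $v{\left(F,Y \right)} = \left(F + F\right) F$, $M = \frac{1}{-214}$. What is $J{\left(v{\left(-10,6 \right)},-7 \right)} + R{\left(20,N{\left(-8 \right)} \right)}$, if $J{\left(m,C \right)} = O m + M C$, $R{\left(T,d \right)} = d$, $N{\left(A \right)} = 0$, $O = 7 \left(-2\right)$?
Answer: $- \frac{599193}{214} \approx -2800.0$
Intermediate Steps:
$M = - \frac{1}{214} \approx -0.0046729$
$O = -14$
$v{\left(F,Y \right)} = 2 F^{2}$ ($v{\left(F,Y \right)} = 2 F F = 2 F^{2}$)
$J{\left(m,C \right)} = - 14 m - \frac{C}{214}$
$J{\left(v{\left(-10,6 \right)},-7 \right)} + R{\left(20,N{\left(-8 \right)} \right)} = \left(- 14 \cdot 2 \left(-10\right)^{2} - - \frac{7}{214}\right) + 0 = \left(- 14 \cdot 2 \cdot 100 + \frac{7}{214}\right) + 0 = \left(\left(-14\right) 200 + \frac{7}{214}\right) + 0 = \left(-2800 + \frac{7}{214}\right) + 0 = - \frac{599193}{214} + 0 = - \frac{599193}{214}$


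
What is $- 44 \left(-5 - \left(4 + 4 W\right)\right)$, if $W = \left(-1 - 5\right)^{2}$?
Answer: $6732$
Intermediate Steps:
$W = 36$ ($W = \left(-6\right)^{2} = 36$)
$- 44 \left(-5 - \left(4 + 4 W\right)\right) = - 44 \left(-5 - 148\right) = \left(-44\right) \left(-153\right) = 6732$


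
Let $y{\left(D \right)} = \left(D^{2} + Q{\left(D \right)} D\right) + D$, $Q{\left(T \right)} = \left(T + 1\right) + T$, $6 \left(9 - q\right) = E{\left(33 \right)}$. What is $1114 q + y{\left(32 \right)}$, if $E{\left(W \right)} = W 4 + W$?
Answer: $-17473$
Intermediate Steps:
$E{\left(W \right)} = 5 W$ ($E{\left(W \right)} = 4 W + W = 5 W$)
$q = - \frac{37}{2}$ ($q = 9 - \frac{5 \cdot 33}{6} = 9 - \frac{55}{2} = - \frac{37}{2} \approx -18.5$)
$Q{\left(T \right)} = 1 + 2 T$ ($Q{\left(T \right)} = \left(1 + T\right) + T = 1 + 2 T$)
$y{\left(D \right)} = D + D^{2} + D \left(1 + 2 D\right)$ ($y{\left(D \right)} = \left(D^{2} + \left(1 + 2 D\right) D\right) + D = \left(D^{2} + D \left(1 + 2 D\right)\right) + D = D + D^{2} + D \left(1 + 2 D\right)$)
$1114 q + y{\left(32 \right)} = 1114 \left(- \frac{37}{2}\right) + 32 \left(2 + 3 \cdot 32\right) = -20609 + 32 \left(2 + 96\right) = -20609 + 32 \cdot 98 = -20609 + 3136 = -17473$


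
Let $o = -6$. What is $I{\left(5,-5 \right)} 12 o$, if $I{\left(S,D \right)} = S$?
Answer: $-360$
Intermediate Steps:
$I{\left(5,-5 \right)} 12 o = 5 \cdot 12 \left(-6\right) = 60 \left(-6\right) = -360$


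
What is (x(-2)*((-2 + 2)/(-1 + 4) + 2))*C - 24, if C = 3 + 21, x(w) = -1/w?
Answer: 0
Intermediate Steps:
C = 24
(x(-2)*((-2 + 2)/(-1 + 4) + 2))*C - 24 = ((-1/(-2))*((-2 + 2)/(-1 + 4) + 2))*24 - 24 = ((-1*(-½))*(0/3 + 2))*24 - 24 = ((0*(⅓) + 2)/2)*24 - 24 = ((0 + 2)/2)*24 - 24 = ((½)*2)*24 - 24 = 1*24 - 24 = 24 - 24 = 0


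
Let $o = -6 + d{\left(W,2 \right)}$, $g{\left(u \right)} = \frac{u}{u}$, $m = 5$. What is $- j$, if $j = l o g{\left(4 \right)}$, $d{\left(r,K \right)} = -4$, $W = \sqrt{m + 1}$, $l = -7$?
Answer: $-70$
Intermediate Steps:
$W = \sqrt{6}$ ($W = \sqrt{5 + 1} = \sqrt{6} \approx 2.4495$)
$g{\left(u \right)} = 1$
$o = -10$ ($o = -6 - 4 = -10$)
$j = 70$ ($j = \left(-7\right) \left(-10\right) 1 = 70 \cdot 1 = 70$)
$- j = \left(-1\right) 70 = -70$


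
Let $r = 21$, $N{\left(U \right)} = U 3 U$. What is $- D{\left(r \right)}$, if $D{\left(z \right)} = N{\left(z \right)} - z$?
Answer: $-1302$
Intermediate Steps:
$N{\left(U \right)} = 3 U^{2}$ ($N{\left(U \right)} = 3 U U = 3 U^{2}$)
$D{\left(z \right)} = - z + 3 z^{2}$ ($D{\left(z \right)} = 3 z^{2} - z = - z + 3 z^{2}$)
$- D{\left(r \right)} = - 21 \left(-1 + 3 \cdot 21\right) = - 21 \left(-1 + 63\right) = - 21 \cdot 62 = \left(-1\right) 1302 = -1302$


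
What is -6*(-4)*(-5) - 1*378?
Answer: -498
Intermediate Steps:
-6*(-4)*(-5) - 1*378 = 24*(-5) - 378 = -120 - 378 = -498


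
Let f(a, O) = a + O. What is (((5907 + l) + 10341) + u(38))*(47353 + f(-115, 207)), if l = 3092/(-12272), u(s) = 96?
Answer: 2379016558455/3068 ≈ 7.7543e+8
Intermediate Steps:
l = -773/3068 (l = 3092*(-1/12272) = -773/3068 ≈ -0.25196)
f(a, O) = O + a
(((5907 + l) + 10341) + u(38))*(47353 + f(-115, 207)) = (((5907 - 773/3068) + 10341) + 96)*(47353 + (207 - 115)) = ((18121903/3068 + 10341) + 96)*(47353 + 92) = (49848091/3068 + 96)*47445 = (50142619/3068)*47445 = 2379016558455/3068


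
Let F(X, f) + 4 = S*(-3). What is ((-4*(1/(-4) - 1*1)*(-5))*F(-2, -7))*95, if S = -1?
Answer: 2375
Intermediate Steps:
F(X, f) = -1 (F(X, f) = -4 - 1*(-3) = -4 + 3 = -1)
((-4*(1/(-4) - 1*1)*(-5))*F(-2, -7))*95 = ((-4*(1/(-4) - 1*1)*(-5))*(-1))*95 = ((-4*(1*(-¼) - 1)*(-5))*(-1))*95 = ((-4*(-¼ - 1)*(-5))*(-1))*95 = ((-4*(-5/4)*(-5))*(-1))*95 = ((5*(-5))*(-1))*95 = -25*(-1)*95 = 25*95 = 2375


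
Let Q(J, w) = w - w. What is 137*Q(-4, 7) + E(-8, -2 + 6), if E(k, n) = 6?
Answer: 6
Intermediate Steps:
Q(J, w) = 0
137*Q(-4, 7) + E(-8, -2 + 6) = 137*0 + 6 = 0 + 6 = 6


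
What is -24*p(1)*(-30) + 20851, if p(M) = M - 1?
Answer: 20851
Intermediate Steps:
p(M) = -1 + M
-24*p(1)*(-30) + 20851 = -24*(-1 + 1)*(-30) + 20851 = -24*0*(-30) + 20851 = 0*(-30) + 20851 = 0 + 20851 = 20851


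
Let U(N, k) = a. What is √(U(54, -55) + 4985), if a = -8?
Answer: 3*√553 ≈ 70.548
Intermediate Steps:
U(N, k) = -8
√(U(54, -55) + 4985) = √(-8 + 4985) = √4977 = 3*√553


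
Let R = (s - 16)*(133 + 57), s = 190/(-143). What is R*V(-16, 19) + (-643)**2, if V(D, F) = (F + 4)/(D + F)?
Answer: 55513587/143 ≈ 3.8821e+5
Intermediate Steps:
s = -190/143 (s = 190*(-1/143) = -190/143 ≈ -1.3287)
V(D, F) = (4 + F)/(D + F)
R = -470820/143 (R = (-190/143 - 16)*(133 + 57) = -2478/143*190 = -470820/143 ≈ -3292.4)
R*V(-16, 19) + (-643)**2 = -470820*(4 + 19)/(143*(-16 + 19)) + (-643)**2 = -470820*23/(143*3) + 413449 = -156940*23/143 + 413449 = -470820/143*23/3 + 413449 = -3609620/143 + 413449 = 55513587/143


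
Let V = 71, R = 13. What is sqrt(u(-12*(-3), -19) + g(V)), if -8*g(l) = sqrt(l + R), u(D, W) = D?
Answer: sqrt(144 - sqrt(21))/2 ≈ 5.9038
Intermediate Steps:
g(l) = -sqrt(13 + l)/8 (g(l) = -sqrt(l + 13)/8 = -sqrt(13 + l)/8)
sqrt(u(-12*(-3), -19) + g(V)) = sqrt(-12*(-3) - sqrt(13 + 71)/8) = sqrt(36 - sqrt(21)/4)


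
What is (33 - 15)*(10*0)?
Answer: 0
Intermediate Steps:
(33 - 15)*(10*0) = 18*0 = 0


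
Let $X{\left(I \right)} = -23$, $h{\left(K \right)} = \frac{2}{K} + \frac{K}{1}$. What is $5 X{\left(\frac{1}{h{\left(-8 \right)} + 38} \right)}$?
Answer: $-115$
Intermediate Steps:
$h{\left(K \right)} = K + \frac{2}{K}$ ($h{\left(K \right)} = \frac{2}{K} + K 1 = \frac{2}{K} + K = K + \frac{2}{K}$)
$5 X{\left(\frac{1}{h{\left(-8 \right)} + 38} \right)} = 5 \left(-23\right) = -115$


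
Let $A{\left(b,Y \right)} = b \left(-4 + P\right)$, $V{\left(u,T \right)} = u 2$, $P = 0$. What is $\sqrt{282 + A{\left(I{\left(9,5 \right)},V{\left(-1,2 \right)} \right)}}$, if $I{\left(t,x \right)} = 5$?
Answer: $\sqrt{262} \approx 16.186$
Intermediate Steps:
$V{\left(u,T \right)} = 2 u$
$A{\left(b,Y \right)} = - 4 b$ ($A{\left(b,Y \right)} = b \left(-4 + 0\right) = b \left(-4\right) = - 4 b$)
$\sqrt{282 + A{\left(I{\left(9,5 \right)},V{\left(-1,2 \right)} \right)}} = \sqrt{282 - 20} = \sqrt{262}$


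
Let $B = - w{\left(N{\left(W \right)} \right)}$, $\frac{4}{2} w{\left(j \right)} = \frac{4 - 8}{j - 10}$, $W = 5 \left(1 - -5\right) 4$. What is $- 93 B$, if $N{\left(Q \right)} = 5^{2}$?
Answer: $- \frac{62}{5} \approx -12.4$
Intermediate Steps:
$W = 120$ ($W = 5 \left(1 + 5\right) 4 = 5 \cdot 6 \cdot 4 = 30 \cdot 4 = 120$)
$N{\left(Q \right)} = 25$
$w{\left(j \right)} = - \frac{2}{-10 + j}$ ($w{\left(j \right)} = \frac{\left(4 - 8\right) \frac{1}{j - 10}}{2} = \frac{\left(-4\right) \frac{1}{-10 + j}}{2} = - \frac{2}{-10 + j}$)
$B = \frac{2}{15}$ ($B = - \frac{-2}{-10 + 25} = - \frac{-2}{15} = \left(-1\right) \left(- \frac{2}{15}\right) = \frac{2}{15} \approx 0.13333$)
$- 93 B = \left(-93\right) \frac{2}{15} = - \frac{62}{5}$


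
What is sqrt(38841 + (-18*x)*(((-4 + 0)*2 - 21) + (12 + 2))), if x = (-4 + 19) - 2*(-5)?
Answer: sqrt(45591) ≈ 213.52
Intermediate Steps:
x = 25 (x = 15 + 10 = 25)
sqrt(38841 + (-18*x)*(((-4 + 0)*2 - 21) + (12 + 2))) = sqrt(38841 + (-18*25)*(((-4 + 0)*2 - 21) + (12 + 2))) = sqrt(38841 - 450*((-4*2 - 21) + 14)) = sqrt(38841 - 450*((-8 - 21) + 14)) = sqrt(38841 - 450*(-29 + 14)) = sqrt(38841 - 450*(-15)) = sqrt(38841 + 6750) = sqrt(45591)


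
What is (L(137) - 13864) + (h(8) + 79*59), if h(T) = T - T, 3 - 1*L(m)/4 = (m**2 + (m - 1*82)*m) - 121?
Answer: -113923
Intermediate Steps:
L(m) = 496 - 4*m**2 - 4*m*(-82 + m) (L(m) = 12 - 4*((m**2 + (m - 1*82)*m) - 121) = 12 - 4*((m**2 + (m - 82)*m) - 121) = 12 - 4*((m**2 + (-82 + m)*m) - 121) = 12 - 4*((m**2 + m*(-82 + m)) - 121) = 12 - 4*(-121 + m**2 + m*(-82 + m)) = 12 + (484 - 4*m**2 - 4*m*(-82 + m)) = 496 - 4*m**2 - 4*m*(-82 + m))
h(T) = 0
(L(137) - 13864) + (h(8) + 79*59) = ((496 - 8*137**2 + 328*137) - 13864) + (0 + 79*59) = ((496 - 8*18769 + 44936) - 13864) + (0 + 4661) = ((496 - 150152 + 44936) - 13864) + 4661 = (-104720 - 13864) + 4661 = -118584 + 4661 = -113923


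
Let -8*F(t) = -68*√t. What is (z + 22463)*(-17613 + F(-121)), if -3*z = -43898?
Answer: -653365977 + 20810669*I/6 ≈ -6.5337e+8 + 3.4684e+6*I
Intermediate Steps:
z = 43898/3 (z = -⅓*(-43898) = 43898/3 ≈ 14633.)
F(t) = 17*√t/2 (F(t) = -(-17)*√t/2 = 17*√t/2)
(z + 22463)*(-17613 + F(-121)) = (43898/3 + 22463)*(-17613 + 17*√(-121)/2) = 111287*(-17613 + 17*(11*I)/2)/3 = 111287*(-17613 + 187*I/2)/3 = -653365977 + 20810669*I/6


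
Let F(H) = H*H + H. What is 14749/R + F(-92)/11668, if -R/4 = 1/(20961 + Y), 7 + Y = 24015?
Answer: -1934693768805/11668 ≈ -1.6581e+8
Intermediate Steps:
Y = 24008 (Y = -7 + 24015 = 24008)
F(H) = H + H² (F(H) = H² + H = H + H²)
R = -4/44969 (R = -4/(20961 + 24008) = -4/44969 ≈ -8.8950e-5)
14749/R + F(-92)/11668 = 14749/(-4/44969) - 92*(1 - 92)/11668 = 14749*(-44969/4) - 92*(-91)*(1/11668) = -663247781/4 + 8372*(1/11668) = -663247781/4 + 2093/2917 = -1934693768805/11668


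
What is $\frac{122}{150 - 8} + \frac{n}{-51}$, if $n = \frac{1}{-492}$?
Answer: $\frac{1530683}{1781532} \approx 0.85919$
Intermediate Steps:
$n = - \frac{1}{492} \approx -0.0020325$
$\frac{122}{150 - 8} + \frac{n}{-51} = \frac{122}{150 - 8} - \frac{1}{492 \left(-51\right)} = \frac{122}{142} - - \frac{1}{25092} = 122 \cdot \frac{1}{142} + \frac{1}{25092} = \frac{61}{71} + \frac{1}{25092} = \frac{1530683}{1781532}$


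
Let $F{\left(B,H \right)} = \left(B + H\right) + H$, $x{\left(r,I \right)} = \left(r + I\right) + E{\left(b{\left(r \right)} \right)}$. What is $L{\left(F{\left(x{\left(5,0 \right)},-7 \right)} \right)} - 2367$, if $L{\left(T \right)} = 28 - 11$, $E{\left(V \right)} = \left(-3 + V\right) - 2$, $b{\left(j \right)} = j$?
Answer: $-2350$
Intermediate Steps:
$E{\left(V \right)} = -5 + V$ ($E{\left(V \right)} = \left(-3 + V\right) - 2 = -5 + V$)
$x{\left(r,I \right)} = -5 + I + 2 r$ ($x{\left(r,I \right)} = \left(r + I\right) + \left(-5 + r\right) = \left(I + r\right) + \left(-5 + r\right) = -5 + I + 2 r$)
$F{\left(B,H \right)} = B + 2 H$
$L{\left(T \right)} = 17$ ($L{\left(T \right)} = 28 - 11 = 17$)
$L{\left(F{\left(x{\left(5,0 \right)},-7 \right)} \right)} - 2367 = 17 - 2367 = -2350$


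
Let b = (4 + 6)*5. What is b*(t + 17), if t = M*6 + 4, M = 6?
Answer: 2850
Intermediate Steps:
b = 50 (b = 10*5 = 50)
t = 40 (t = 6*6 + 4 = 36 + 4 = 40)
b*(t + 17) = 50*(40 + 17) = 50*57 = 2850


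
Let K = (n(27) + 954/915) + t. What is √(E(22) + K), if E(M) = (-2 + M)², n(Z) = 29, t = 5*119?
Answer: √95354590/305 ≈ 32.016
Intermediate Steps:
t = 595
K = 190638/305 (K = (29 + 954/915) + 595 = (29 + 954*(1/915)) + 595 = (29 + 318/305) + 595 = 9163/305 + 595 = 190638/305 ≈ 625.04)
√(E(22) + K) = √((-2 + 22)² + 190638/305) = √(20² + 190638/305) = √(400 + 190638/305) = √(312638/305) = √95354590/305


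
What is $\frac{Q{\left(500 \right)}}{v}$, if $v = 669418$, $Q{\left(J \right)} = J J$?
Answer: $\frac{125000}{334709} \approx 0.37346$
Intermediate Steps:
$Q{\left(J \right)} = J^{2}$
$\frac{Q{\left(500 \right)}}{v} = \frac{500^{2}}{669418} = 250000 \cdot \frac{1}{669418} = \frac{125000}{334709}$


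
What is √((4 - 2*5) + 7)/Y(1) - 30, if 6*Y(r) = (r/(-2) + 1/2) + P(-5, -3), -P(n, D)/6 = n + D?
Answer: -239/8 ≈ -29.875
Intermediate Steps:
P(n, D) = -6*D - 6*n (P(n, D) = -6*(n + D) = -6*(D + n) = -6*D - 6*n)
Y(r) = 97/12 - r/12 (Y(r) = ((r/(-2) + 1/2) + (-6*(-3) - 6*(-5)))/6 = ((r*(-½) + 1*(½)) + (18 + 30))/6 = ((-r/2 + ½) + 48)/6 = ((½ - r/2) + 48)/6 = (97/2 - r/2)/6 = 97/12 - r/12)
√((4 - 2*5) + 7)/Y(1) - 30 = √((4 - 2*5) + 7)/(97/12 - 1/12*1) - 30 = √((4 - 10) + 7)/(97/12 - 1/12) - 30 = √(-6 + 7)/8 - 30 = √1/8 - 30 = (⅛)*1 - 30 = ⅛ - 30 = -239/8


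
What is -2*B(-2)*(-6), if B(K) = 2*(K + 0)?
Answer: -48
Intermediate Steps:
B(K) = 2*K
-2*B(-2)*(-6) = -4*(-2)*(-6) = -2*(-4)*(-6) = 8*(-6) = -48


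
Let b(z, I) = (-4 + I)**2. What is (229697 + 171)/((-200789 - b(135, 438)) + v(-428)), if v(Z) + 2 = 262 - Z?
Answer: -229868/388457 ≈ -0.59175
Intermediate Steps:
v(Z) = 260 - Z (v(Z) = -2 + (262 - Z) = 260 - Z)
(229697 + 171)/((-200789 - b(135, 438)) + v(-428)) = (229697 + 171)/((-200789 - (-4 + 438)**2) + (260 - 1*(-428))) = 229868/((-200789 - 1*434**2) + (260 + 428)) = 229868/((-200789 - 1*188356) + 688) = 229868/((-200789 - 188356) + 688) = 229868/(-389145 + 688) = 229868/(-388457) = 229868*(-1/388457) = -229868/388457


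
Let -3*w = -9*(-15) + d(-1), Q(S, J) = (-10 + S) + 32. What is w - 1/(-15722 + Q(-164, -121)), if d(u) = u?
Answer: -236197/5288 ≈ -44.667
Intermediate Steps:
Q(S, J) = 22 + S
w = -134/3 (w = -(-9*(-15) - 1)/3 = -(135 - 1)/3 = -⅓*134 = -134/3 ≈ -44.667)
w - 1/(-15722 + Q(-164, -121)) = -134/3 - 1/(-15722 + (22 - 164)) = -134/3 - 1/(-15722 - 142) = -134/3 - 1/(-15864) = -134/3 - 1*(-1/15864) = -134/3 + 1/15864 = -236197/5288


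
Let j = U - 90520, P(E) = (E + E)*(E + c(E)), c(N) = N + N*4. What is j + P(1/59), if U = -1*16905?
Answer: -373946413/3481 ≈ -1.0743e+5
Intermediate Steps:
c(N) = 5*N (c(N) = N + 4*N = 5*N)
U = -16905
P(E) = 12*E² (P(E) = (E + E)*(E + 5*E) = (2*E)*(6*E) = 12*E²)
j = -107425 (j = -16905 - 90520 = -107425)
j + P(1/59) = -107425 + 12*(1/59)² = -107425 + 12*(1/3481) = -107425 + 12/3481 = -373946413/3481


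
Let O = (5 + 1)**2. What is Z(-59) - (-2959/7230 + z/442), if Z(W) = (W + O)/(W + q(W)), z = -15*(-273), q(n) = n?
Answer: -62803433/7251690 ≈ -8.6605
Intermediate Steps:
O = 36 (O = 6**2 = 36)
z = 4095
Z(W) = (36 + W)/(2*W) (Z(W) = (W + 36)/(W + W) = (36 + W)/((2*W)) = (36 + W)*(1/(2*W)) = (36 + W)/(2*W))
Z(-59) - (-2959/7230 + z/442) = (1/2)*(36 - 59)/(-59) - (-2959/7230 + 4095/442) = (1/2)*(-1/59)*(-23) - (-2959*1/7230 + 4095*(1/442)) = 23/118 - (-2959/7230 + 315/34) = 23/118 - 1*544211/61455 = 23/118 - 544211/61455 = -62803433/7251690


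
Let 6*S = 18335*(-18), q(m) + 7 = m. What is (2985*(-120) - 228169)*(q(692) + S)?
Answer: 31851564080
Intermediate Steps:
q(m) = -7 + m
S = -55005 (S = (18335*(-18))/6 = (⅙)*(-330030) = -55005)
(2985*(-120) - 228169)*(q(692) + S) = (2985*(-120) - 228169)*((-7 + 692) - 55005) = (-358200 - 228169)*(685 - 55005) = -586369*(-54320) = 31851564080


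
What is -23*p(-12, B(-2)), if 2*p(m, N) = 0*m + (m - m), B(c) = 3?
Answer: 0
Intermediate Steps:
p(m, N) = 0 (p(m, N) = (0*m + (m - m))/2 = (0 + 0)/2 = (½)*0 = 0)
-23*p(-12, B(-2)) = -23*0 = 0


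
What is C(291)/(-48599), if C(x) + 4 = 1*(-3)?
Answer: 7/48599 ≈ 0.00014404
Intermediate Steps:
C(x) = -7 (C(x) = -4 + 1*(-3) = -4 - 3 = -7)
C(291)/(-48599) = -7/(-48599) = -7*(-1/48599) = 7/48599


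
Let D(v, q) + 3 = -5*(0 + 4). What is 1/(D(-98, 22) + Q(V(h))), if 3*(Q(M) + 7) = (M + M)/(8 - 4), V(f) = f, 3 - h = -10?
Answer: -6/167 ≈ -0.035928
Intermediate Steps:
h = 13 (h = 3 - 1*(-10) = 3 + 10 = 13)
D(v, q) = -23 (D(v, q) = -3 - 5*(0 + 4) = -3 - 5*4 = -3 - 20 = -23)
Q(M) = -7 + M/6 (Q(M) = -7 + ((M + M)/(8 - 4))/3 = -7 + ((2*M)/4)/3 = -7 + ((2*M)*(1/4))/3 = -7 + (M/2)/3 = -7 + M/6)
1/(D(-98, 22) + Q(V(h))) = 1/(-23 + (-7 + (1/6)*13)) = 1/(-23 + (-7 + 13/6)) = 1/(-23 - 29/6) = 1/(-167/6) = -6/167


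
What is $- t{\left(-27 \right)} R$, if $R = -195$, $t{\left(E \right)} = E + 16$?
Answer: $-2145$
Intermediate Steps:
$t{\left(E \right)} = 16 + E$
$- t{\left(-27 \right)} R = - (16 - 27) \left(-195\right) = \left(-1\right) \left(-11\right) \left(-195\right) = 11 \left(-195\right) = -2145$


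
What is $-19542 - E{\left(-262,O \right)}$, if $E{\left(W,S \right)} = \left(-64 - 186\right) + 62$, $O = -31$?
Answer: $-19354$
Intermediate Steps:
$E{\left(W,S \right)} = -188$ ($E{\left(W,S \right)} = -250 + 62 = -188$)
$-19542 - E{\left(-262,O \right)} = -19542 - -188 = -19542 + 188 = -19354$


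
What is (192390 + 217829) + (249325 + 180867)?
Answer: 840411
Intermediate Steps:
(192390 + 217829) + (249325 + 180867) = 410219 + 430192 = 840411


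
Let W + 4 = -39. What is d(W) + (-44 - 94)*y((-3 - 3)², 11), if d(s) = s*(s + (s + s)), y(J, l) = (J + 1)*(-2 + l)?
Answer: -40407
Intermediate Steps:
W = -43 (W = -4 - 39 = -43)
y(J, l) = (1 + J)*(-2 + l)
d(s) = 3*s² (d(s) = s*(s + 2*s) = s*(3*s) = 3*s²)
d(W) + (-44 - 94)*y((-3 - 3)², 11) = 3*(-43)² + (-44 - 94)*(-2 + 11 - 2*(-3 - 3)² + (-3 - 3)²*11) = 3*1849 - 138*(-2 + 11 - 2*(-6)² + (-6)²*11) = 5547 - 138*(-2 + 11 - 2*36 + 36*11) = 5547 - 138*(-2 + 11 - 72 + 396) = 5547 - 138*333 = 5547 - 45954 = -40407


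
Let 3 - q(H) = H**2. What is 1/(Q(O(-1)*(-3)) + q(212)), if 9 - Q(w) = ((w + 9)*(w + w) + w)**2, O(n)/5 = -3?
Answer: -1/24103957 ≈ -4.1487e-8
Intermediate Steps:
O(n) = -15 (O(n) = 5*(-3) = -15)
q(H) = 3 - H**2
Q(w) = 9 - (w + 2*w*(9 + w))**2 (Q(w) = 9 - ((w + 9)*(w + w) + w)**2 = 9 - ((9 + w)*(2*w) + w)**2 = 9 - (2*w*(9 + w) + w)**2 = 9 - (w + 2*w*(9 + w))**2)
1/(Q(O(-1)*(-3)) + q(212)) = 1/((9 - (-15*(-3))**2*(19 + 2*(-15*(-3)))**2) + (3 - 1*212**2)) = 1/((9 - 1*45**2*(19 + 2*45)**2) + (3 - 1*44944)) = 1/((9 - 1*2025*(19 + 90)**2) + (3 - 44944)) = 1/((9 - 1*2025*109**2) - 44941) = 1/((9 - 1*2025*11881) - 44941) = 1/((9 - 24059025) - 44941) = 1/(-24059016 - 44941) = 1/(-24103957) = -1/24103957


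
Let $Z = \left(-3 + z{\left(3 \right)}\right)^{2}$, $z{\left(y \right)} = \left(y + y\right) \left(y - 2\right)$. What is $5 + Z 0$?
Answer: $5$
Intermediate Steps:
$z{\left(y \right)} = 2 y \left(-2 + y\right)$
$Z = 9$ ($Z = \left(-3 + 2 \cdot 3 \left(-2 + 3\right)\right)^{2} = \left(-3 + 2 \cdot 3 \cdot 1\right)^{2} = \left(-3 + 6\right)^{2} = 3^{2} = 9$)
$5 + Z 0 = 5 + 9 \cdot 0 = 5 + 0 = 5$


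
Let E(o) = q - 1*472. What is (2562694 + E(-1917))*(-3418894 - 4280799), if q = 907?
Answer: -19735306419397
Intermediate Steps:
E(o) = 435 (E(o) = 907 - 1*472 = 907 - 472 = 435)
(2562694 + E(-1917))*(-3418894 - 4280799) = (2562694 + 435)*(-3418894 - 4280799) = 2563129*(-7699693) = -19735306419397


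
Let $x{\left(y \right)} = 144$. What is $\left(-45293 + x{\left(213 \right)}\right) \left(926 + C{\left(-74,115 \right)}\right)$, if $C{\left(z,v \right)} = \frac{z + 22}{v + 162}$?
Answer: $- \frac{11578461050}{277} \approx -4.1799 \cdot 10^{7}$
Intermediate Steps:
$C{\left(z,v \right)} = \frac{22 + z}{162 + v}$
$\left(-45293 + x{\left(213 \right)}\right) \left(926 + C{\left(-74,115 \right)}\right) = \left(-45293 + 144\right) \left(926 + \frac{22 - 74}{162 + 115}\right) = - 45149 \left(926 + \frac{1}{277} \left(-52\right)\right) = - 45149 \left(926 - \frac{52}{277}\right) = \left(-45149\right) \frac{256450}{277} = - \frac{11578461050}{277}$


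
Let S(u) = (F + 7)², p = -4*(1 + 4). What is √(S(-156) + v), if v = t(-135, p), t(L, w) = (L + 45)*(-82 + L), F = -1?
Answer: 3*√2174 ≈ 139.88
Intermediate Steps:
p = -20 (p = -4*5 = -20)
S(u) = 36 (S(u) = (-1 + 7)² = 6² = 36)
t(L, w) = (-82 + L)*(45 + L) (t(L, w) = (45 + L)*(-82 + L) = (-82 + L)*(45 + L))
v = 19530 (v = -3690 + (-135)² - 37*(-135) = -3690 + 18225 + 4995 = 19530)
√(S(-156) + v) = √(36 + 19530) = √19566 = 3*√2174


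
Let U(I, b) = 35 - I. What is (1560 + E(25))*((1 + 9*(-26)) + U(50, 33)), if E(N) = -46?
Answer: -375472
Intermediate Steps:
(1560 + E(25))*((1 + 9*(-26)) + U(50, 33)) = (1560 - 46)*((1 + 9*(-26)) + (35 - 1*50)) = 1514*((1 - 234) + (35 - 50)) = 1514*(-233 - 15) = 1514*(-248) = -375472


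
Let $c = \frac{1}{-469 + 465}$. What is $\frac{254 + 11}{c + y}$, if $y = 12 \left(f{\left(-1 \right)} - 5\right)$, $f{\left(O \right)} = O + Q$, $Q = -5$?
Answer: $- \frac{1060}{529} \approx -2.0038$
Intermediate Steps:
$f{\left(O \right)} = -5 + O$ ($f{\left(O \right)} = O - 5 = -5 + O$)
$c = - \frac{1}{4}$ ($c = \frac{1}{-4} = - \frac{1}{4} \approx -0.25$)
$y = -132$ ($y = 12 \left(\left(-5 - 1\right) - 5\right) = 12 \left(-6 - 5\right) = 12 \left(-11\right) = -132$)
$\frac{254 + 11}{c + y} = \frac{254 + 11}{- \frac{1}{4} - 132} = \frac{265}{- \frac{529}{4}} = 265 \left(- \frac{4}{529}\right) = - \frac{1060}{529}$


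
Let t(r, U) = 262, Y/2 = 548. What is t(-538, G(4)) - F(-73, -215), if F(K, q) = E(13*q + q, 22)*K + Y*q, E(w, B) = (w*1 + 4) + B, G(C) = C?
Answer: 18070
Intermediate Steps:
Y = 1096 (Y = 2*548 = 1096)
E(w, B) = 4 + B + w (E(w, B) = (w + 4) + B = (4 + w) + B = 4 + B + w)
F(K, q) = 1096*q + K*(26 + 14*q) (F(K, q) = (4 + 22 + (13*q + q))*K + 1096*q = (4 + 22 + 14*q)*K + 1096*q = (26 + 14*q)*K + 1096*q = K*(26 + 14*q) + 1096*q = 1096*q + K*(26 + 14*q))
t(-538, G(4)) - F(-73, -215) = 262 - (1096*(-215) + 2*(-73)*(13 + 7*(-215))) = 262 - (-235640 + 2*(-73)*(13 - 1505)) = 262 - (-235640 + 2*(-73)*(-1492)) = 262 - (-235640 + 217832) = 262 - 1*(-17808) = 262 + 17808 = 18070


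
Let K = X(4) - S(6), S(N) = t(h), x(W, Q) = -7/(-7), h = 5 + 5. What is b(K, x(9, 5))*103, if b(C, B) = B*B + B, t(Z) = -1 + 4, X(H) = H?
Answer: 206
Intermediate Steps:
h = 10
x(W, Q) = 1 (x(W, Q) = -7*(-1/7) = 1)
t(Z) = 3
S(N) = 3
K = 1 (K = 4 - 1*3 = 4 - 3 = 1)
b(C, B) = B + B**2 (b(C, B) = B**2 + B = B + B**2)
b(K, x(9, 5))*103 = (1*(1 + 1))*103 = (1*2)*103 = 2*103 = 206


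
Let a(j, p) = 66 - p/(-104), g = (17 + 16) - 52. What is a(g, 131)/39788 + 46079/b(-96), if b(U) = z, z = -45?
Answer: -190672375433/186207840 ≈ -1024.0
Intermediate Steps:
g = -19 (g = 33 - 52 = -19)
a(j, p) = 66 + p/104 (a(j, p) = 66 - p*(-1)/104 = 66 - (-1)*p/104 = 66 + p/104)
b(U) = -45
a(g, 131)/39788 + 46079/b(-96) = (66 + (1/104)*131)/39788 + 46079/(-45) = (66 + 131/104)*(1/39788) + 46079*(-1/45) = (6995/104)*(1/39788) - 46079/45 = 6995/4137952 - 46079/45 = -190672375433/186207840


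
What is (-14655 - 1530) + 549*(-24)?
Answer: -29361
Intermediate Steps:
(-14655 - 1530) + 549*(-24) = -16185 - 13176 = -29361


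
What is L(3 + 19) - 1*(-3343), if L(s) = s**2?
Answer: 3827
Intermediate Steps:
L(3 + 19) - 1*(-3343) = (3 + 19)**2 - 1*(-3343) = 22**2 + 3343 = 484 + 3343 = 3827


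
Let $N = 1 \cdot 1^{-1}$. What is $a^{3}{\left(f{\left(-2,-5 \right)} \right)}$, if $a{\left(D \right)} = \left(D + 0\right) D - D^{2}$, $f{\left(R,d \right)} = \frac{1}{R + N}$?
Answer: $0$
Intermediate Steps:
$N = 1$ ($N = 1 \cdot 1 = 1$)
$f{\left(R,d \right)} = \frac{1}{1 + R}$ ($f{\left(R,d \right)} = \frac{1}{R + 1} = \frac{1}{1 + R}$)
$a{\left(D \right)} = 0$ ($a{\left(D \right)} = D D - D^{2} = D^{2} - D^{2} = 0$)
$a^{3}{\left(f{\left(-2,-5 \right)} \right)} = 0^{3} = 0$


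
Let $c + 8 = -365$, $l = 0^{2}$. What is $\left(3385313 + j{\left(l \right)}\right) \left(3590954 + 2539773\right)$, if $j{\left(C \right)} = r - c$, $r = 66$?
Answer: $20757121201704$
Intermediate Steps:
$l = 0$
$c = -373$ ($c = -8 - 365 = -373$)
$j{\left(C \right)} = 439$ ($j{\left(C \right)} = 66 - -373 = 66 + 373 = 439$)
$\left(3385313 + j{\left(l \right)}\right) \left(3590954 + 2539773\right) = \left(3385313 + 439\right) \left(3590954 + 2539773\right) = 3385752 \cdot 6130727 = 20757121201704$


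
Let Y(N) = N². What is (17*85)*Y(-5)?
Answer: 36125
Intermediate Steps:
(17*85)*Y(-5) = (17*85)*(-5)² = 1445*25 = 36125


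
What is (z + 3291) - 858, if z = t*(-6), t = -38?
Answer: 2661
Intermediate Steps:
z = 228 (z = -38*(-6) = 228)
(z + 3291) - 858 = (228 + 3291) - 858 = 3519 - 858 = 2661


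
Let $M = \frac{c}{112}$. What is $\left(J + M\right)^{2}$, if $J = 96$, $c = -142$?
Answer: $\frac{28143025}{3136} \approx 8974.2$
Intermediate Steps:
$M = - \frac{71}{56}$ ($M = - \frac{142}{112} = \left(-142\right) \frac{1}{112} = - \frac{71}{56} \approx -1.2679$)
$\left(J + M\right)^{2} = \left(96 - \frac{71}{56}\right)^{2} = \left(\frac{5305}{56}\right)^{2} = \frac{28143025}{3136}$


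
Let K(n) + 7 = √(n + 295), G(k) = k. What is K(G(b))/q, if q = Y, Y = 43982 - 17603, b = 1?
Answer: -7/26379 + 2*√74/26379 ≈ 0.00038685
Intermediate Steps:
K(n) = -7 + √(295 + n) (K(n) = -7 + √(n + 295) = -7 + √(295 + n))
Y = 26379
q = 26379
K(G(b))/q = (-7 + √(295 + 1))/26379 = (-7 + √296)*(1/26379) = (-7 + 2*√74)*(1/26379) = -7/26379 + 2*√74/26379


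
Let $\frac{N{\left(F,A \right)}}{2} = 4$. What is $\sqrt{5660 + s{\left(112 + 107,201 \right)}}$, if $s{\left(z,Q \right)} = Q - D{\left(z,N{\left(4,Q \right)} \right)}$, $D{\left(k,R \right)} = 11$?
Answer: $15 \sqrt{26} \approx 76.485$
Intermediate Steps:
$N{\left(F,A \right)} = 8$ ($N{\left(F,A \right)} = 2 \cdot 4 = 8$)
$s{\left(z,Q \right)} = -11 + Q$ ($s{\left(z,Q \right)} = Q - 11 = -11 + Q$)
$\sqrt{5660 + s{\left(112 + 107,201 \right)}} = \sqrt{5660 + \left(-11 + 201\right)} = \sqrt{5660 + 190} = \sqrt{5850} = 15 \sqrt{26}$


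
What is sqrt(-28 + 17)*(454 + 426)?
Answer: 880*I*sqrt(11) ≈ 2918.6*I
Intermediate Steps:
sqrt(-28 + 17)*(454 + 426) = sqrt(-11)*880 = (I*sqrt(11))*880 = 880*I*sqrt(11)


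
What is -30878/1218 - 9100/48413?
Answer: -752990207/29483517 ≈ -25.539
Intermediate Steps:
-30878/1218 - 9100/48413 = -30878*1/1218 - 9100*1/48413 = -15439/609 - 9100/48413 = -752990207/29483517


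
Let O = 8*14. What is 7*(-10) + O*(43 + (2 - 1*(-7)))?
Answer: 5754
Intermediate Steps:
O = 112
7*(-10) + O*(43 + (2 - 1*(-7))) = 7*(-10) + 112*(43 + (2 - 1*(-7))) = -70 + 112*(43 + (2 + 7)) = -70 + 112*(43 + 9) = -70 + 112*52 = -70 + 5824 = 5754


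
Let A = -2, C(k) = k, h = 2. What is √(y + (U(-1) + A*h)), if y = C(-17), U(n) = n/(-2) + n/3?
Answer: 5*I*√30/6 ≈ 4.5644*I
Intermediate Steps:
U(n) = -n/6 (U(n) = n*(-½) + n*(⅓) = -n/2 + n/3 = -n/6)
y = -17
√(y + (U(-1) + A*h)) = √(-17 + (-⅙*(-1) - 2*2)) = √(-17 + (⅙ - 4)) = √(-17 - 23/6) = √(-125/6) = 5*I*√30/6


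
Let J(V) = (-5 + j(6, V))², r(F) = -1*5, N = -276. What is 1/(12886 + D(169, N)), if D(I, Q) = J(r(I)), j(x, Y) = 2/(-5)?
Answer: 25/322879 ≈ 7.7428e-5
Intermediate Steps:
j(x, Y) = -⅖ (j(x, Y) = 2*(-⅕) = -⅖)
r(F) = -5
J(V) = 729/25 (J(V) = (-5 - ⅖)² = (-27/5)² = 729/25)
D(I, Q) = 729/25
1/(12886 + D(169, N)) = 1/(12886 + 729/25) = 1/(322879/25) = 25/322879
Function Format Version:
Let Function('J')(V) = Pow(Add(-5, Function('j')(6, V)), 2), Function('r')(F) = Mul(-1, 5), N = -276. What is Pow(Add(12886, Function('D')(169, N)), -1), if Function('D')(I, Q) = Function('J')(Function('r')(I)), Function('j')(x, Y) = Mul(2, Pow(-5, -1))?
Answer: Rational(25, 322879) ≈ 7.7428e-5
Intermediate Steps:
Function('j')(x, Y) = Rational(-2, 5) (Function('j')(x, Y) = Mul(2, Rational(-1, 5)) = Rational(-2, 5))
Function('r')(F) = -5
Function('J')(V) = Rational(729, 25) (Function('J')(V) = Pow(Add(-5, Rational(-2, 5)), 2) = Pow(Rational(-27, 5), 2) = Rational(729, 25))
Function('D')(I, Q) = Rational(729, 25)
Pow(Add(12886, Function('D')(169, N)), -1) = Pow(Add(12886, Rational(729, 25)), -1) = Pow(Rational(322879, 25), -1) = Rational(25, 322879)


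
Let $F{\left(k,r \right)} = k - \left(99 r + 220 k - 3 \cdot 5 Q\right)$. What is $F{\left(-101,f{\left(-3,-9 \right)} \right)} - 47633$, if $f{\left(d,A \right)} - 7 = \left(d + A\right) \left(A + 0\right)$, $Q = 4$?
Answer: $-36839$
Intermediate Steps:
$f{\left(d,A \right)} = 7 + A \left(A + d\right)$ ($f{\left(d,A \right)} = 7 + \left(d + A\right) \left(A + 0\right) = 7 + \left(A + d\right) A = 7 + A \left(A + d\right)$)
$F{\left(k,r \right)} = 60 - 219 k - 99 r$ ($F{\left(k,r \right)} = k - \left(99 r + 220 k - 3 \cdot 5 \cdot 4\right) = k - \left(-60 + 99 r + 220 k\right) = 60 - 219 k - 99 r$)
$F{\left(-101,f{\left(-3,-9 \right)} \right)} - 47633 = \left(60 - -22119 - 99 \left(7 + \left(-9\right)^{2} - -27\right)\right) - 47633 = \left(60 + 22119 - 99 \left(7 + 81 + 27\right)\right) - 47633 = \left(60 + 22119 - 11385\right) - 47633 = 10794 - 47633 = -36839$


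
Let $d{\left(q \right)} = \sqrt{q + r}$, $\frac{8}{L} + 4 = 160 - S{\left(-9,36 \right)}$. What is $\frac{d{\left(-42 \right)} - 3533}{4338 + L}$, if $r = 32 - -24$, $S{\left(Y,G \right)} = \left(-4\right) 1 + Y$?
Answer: $- \frac{597077}{733130} + \frac{169 \sqrt{14}}{733130} \approx -0.81356$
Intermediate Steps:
$S{\left(Y,G \right)} = -4 + Y$
$L = \frac{8}{169}$ ($L = \frac{8}{-4 + \left(160 - \left(-4 - 9\right)\right)} = \frac{8}{-4 + \left(160 - -13\right)} = \frac{8}{-4 + \left(160 + 13\right)} = \frac{8}{-4 + 173} = \frac{8}{169} \approx 0.047337$)
$r = 56$ ($r = 32 + 24 = 56$)
$d{\left(q \right)} = \sqrt{56 + q}$ ($d{\left(q \right)} = \sqrt{q + 56} = \sqrt{56 + q}$)
$\frac{d{\left(-42 \right)} - 3533}{4338 + L} = \frac{\sqrt{56 - 42} - 3533}{4338 + \frac{8}{169}} = \frac{\sqrt{14} - 3533}{\frac{733130}{169}} = \left(-3533 + \sqrt{14}\right) \frac{169}{733130} = - \frac{597077}{733130} + \frac{169 \sqrt{14}}{733130}$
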